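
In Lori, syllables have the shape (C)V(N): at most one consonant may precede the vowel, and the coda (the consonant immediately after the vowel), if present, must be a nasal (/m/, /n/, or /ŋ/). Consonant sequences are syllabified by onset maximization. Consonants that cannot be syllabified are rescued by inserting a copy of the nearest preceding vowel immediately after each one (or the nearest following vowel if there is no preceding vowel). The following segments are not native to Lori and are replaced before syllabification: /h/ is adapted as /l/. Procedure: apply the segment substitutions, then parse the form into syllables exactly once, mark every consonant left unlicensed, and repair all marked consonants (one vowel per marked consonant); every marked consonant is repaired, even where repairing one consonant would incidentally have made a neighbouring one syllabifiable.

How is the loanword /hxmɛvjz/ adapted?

Substitution: /h/ → /l/, giving /lxmɛvjz/.
Syllabifying with onset maximization leaves /l/, /x/, /v/, /j/, /z/ stranded (only a nasal (/m/, /n/, or /ŋ/) is licensed in coda position; onsets are limited to one consonant).
Inserting the epenthetic vowel yields /l/ → /lɛ/, /x/ → /xɛ/, /v/ → /vɛ/, /j/ → /jɛ/, /z/ → /zɛ/.

lɛxɛmɛvɛjɛzɛ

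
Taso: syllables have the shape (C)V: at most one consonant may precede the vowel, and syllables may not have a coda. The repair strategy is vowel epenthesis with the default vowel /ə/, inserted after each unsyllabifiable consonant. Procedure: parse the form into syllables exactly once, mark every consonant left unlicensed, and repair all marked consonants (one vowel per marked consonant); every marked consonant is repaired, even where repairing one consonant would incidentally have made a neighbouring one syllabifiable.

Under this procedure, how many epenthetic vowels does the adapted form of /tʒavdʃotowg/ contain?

5

The unsyllabifiable consonants are /t/, /v/, /d/, /w/, /g/; each receives one epenthetic vowel.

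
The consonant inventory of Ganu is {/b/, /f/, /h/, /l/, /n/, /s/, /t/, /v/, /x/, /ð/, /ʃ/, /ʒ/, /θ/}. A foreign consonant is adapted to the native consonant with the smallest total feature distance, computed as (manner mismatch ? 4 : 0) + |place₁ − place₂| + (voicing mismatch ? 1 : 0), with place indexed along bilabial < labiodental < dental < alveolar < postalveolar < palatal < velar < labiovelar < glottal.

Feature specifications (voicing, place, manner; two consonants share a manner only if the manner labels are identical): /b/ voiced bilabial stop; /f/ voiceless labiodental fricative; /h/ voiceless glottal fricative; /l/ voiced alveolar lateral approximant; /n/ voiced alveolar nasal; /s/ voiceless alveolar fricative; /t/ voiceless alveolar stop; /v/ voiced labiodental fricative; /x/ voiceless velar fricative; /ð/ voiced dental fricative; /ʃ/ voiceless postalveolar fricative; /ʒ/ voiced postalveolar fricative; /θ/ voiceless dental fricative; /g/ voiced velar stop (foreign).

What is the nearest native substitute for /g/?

/t/ is closest: same manner (stop), place distance 3 (velar→alveolar), voicing differs (+1); total 4. Next closest is /x/ at distance 5.

t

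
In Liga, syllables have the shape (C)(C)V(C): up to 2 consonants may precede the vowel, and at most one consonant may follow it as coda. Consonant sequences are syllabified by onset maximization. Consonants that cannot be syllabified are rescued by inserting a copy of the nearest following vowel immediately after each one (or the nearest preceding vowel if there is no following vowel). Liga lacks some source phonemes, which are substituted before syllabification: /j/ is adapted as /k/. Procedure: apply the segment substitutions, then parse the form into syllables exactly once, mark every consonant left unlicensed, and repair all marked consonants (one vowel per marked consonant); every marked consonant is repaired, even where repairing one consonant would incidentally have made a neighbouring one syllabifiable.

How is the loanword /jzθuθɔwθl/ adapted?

Substitution: /j/ → /k/, giving /kzθuθɔwθl/.
Under (C)(C)V(C), the unsyllabifiable consonants are /k/, /θ/, /l/ (at most one coda consonant is licensed; onsets may contain at most 2 consonants).
Epenthesis after each stranded consonant: /k/ → /ku/, /θ/ → /θɔ/, /l/ → /lɔ/.

kuzθuθɔwθɔlɔ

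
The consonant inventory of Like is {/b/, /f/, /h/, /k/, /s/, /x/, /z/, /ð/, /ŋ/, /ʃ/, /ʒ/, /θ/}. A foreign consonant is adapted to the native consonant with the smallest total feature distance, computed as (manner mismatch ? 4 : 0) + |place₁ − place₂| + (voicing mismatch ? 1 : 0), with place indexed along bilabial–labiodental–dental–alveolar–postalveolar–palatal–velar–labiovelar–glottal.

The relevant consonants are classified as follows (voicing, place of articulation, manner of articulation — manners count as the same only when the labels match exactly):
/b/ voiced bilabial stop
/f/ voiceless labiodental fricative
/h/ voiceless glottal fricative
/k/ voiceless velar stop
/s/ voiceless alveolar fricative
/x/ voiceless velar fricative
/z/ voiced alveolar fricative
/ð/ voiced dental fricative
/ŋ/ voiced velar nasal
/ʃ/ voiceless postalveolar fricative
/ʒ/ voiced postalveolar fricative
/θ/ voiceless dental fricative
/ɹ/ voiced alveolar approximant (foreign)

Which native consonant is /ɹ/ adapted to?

/z/ is closest: manner differs (approximant→fricative, +4), place distance 0 (alveolar→alveolar), same voicing; total 4. Next closest is /s/ at distance 5.

z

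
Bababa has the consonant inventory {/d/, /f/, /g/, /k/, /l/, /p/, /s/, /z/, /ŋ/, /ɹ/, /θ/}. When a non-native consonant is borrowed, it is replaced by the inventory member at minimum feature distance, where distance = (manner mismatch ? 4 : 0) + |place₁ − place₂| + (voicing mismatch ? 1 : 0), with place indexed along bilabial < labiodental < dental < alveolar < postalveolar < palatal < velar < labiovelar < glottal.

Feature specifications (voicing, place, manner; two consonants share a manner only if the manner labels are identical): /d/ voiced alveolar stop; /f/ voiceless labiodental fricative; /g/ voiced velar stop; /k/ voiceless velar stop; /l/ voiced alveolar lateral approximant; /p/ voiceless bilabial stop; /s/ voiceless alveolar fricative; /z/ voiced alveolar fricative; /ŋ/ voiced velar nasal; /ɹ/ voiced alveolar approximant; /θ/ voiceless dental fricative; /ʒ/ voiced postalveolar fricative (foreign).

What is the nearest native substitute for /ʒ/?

/z/ is closest: same manner (fricative), place distance 1 (postalveolar→alveolar), same voicing; total 1. Next closest is /s/ at distance 2.

z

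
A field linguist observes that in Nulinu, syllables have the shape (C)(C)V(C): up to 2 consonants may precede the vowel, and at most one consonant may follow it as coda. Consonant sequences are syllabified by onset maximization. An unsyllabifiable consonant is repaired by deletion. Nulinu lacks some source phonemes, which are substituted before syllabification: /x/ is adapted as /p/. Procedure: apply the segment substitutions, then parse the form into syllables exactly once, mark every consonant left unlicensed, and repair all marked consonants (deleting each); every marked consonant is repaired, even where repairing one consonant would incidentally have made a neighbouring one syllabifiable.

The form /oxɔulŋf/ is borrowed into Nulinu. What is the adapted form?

opɔul

Substitution: /x/ → /p/, giving /opɔulŋf/.
Under (C)(C)V(C), the unsyllabifiable consonants are /ŋ/, /f/ (at most one coda consonant is licensed; onsets may contain at most 2 consonants).
Deletion applies to /ŋ/, /f/.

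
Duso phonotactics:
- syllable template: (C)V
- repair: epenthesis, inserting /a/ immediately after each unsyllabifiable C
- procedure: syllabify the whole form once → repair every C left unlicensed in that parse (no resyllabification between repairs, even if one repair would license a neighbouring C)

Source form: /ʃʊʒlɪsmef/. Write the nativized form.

The consonants /ʒ/, /s/, /f/ cannot be parsed into a legal (C)V syllable (no codas are permitted; onsets are limited to one consonant).
Each unlicensed consonant becomes the onset of a new syllable: /ʒ/ → /ʒa/, /s/ → /sa/, /f/ → /fa/.

ʃʊʒalɪsamefa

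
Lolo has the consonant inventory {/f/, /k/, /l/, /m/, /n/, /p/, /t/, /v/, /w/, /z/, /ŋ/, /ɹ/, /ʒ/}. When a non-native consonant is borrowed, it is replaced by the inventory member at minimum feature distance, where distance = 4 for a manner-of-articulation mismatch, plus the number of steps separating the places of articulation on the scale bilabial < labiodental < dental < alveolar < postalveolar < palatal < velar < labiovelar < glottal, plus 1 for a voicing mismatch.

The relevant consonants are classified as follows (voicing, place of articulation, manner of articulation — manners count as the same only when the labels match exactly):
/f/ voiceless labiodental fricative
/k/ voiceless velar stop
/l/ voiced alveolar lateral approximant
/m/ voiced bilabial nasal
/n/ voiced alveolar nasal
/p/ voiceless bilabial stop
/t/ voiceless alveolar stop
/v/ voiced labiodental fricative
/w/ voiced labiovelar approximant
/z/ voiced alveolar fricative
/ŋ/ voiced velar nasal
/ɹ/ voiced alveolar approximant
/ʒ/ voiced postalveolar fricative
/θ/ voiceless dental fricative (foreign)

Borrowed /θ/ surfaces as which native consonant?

f

/f/ is closest: same manner (fricative), place distance 1 (dental→labiodental), same voicing; total 1. Next closest is /v/ at distance 2.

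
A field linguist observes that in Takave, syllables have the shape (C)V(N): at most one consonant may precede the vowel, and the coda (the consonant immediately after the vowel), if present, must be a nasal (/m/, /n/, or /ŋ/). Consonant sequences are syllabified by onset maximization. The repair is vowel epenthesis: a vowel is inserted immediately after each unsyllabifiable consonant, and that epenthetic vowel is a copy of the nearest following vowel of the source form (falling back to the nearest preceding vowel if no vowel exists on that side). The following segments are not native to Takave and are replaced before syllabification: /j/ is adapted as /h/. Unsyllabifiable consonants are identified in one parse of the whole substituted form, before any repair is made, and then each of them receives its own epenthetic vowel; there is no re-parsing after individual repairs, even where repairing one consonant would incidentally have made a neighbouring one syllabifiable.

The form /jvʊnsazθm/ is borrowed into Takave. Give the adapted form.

Substitution: /j/ → /h/, giving /hvʊnsazθm/.
The consonants /h/, /z/, /θ/, /m/ cannot be parsed into a legal (C)V(N) syllable (only a nasal (/m/, /n/, or /ŋ/) is licensed in coda position; onsets are limited to one consonant).
Inserting the epenthetic vowel yields /h/ → /hʊ/, /z/ → /za/, /θ/ → /θa/, /m/ → /ma/.

hʊvʊnsazaθama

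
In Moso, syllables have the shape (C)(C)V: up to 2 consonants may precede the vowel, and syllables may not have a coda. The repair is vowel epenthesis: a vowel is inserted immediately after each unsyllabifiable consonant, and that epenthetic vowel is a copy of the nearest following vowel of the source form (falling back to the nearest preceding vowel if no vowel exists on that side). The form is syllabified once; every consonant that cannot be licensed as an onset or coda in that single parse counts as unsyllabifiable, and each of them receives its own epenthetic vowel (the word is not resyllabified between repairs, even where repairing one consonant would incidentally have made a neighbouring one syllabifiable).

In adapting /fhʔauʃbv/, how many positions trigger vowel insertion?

The unsyllabifiable consonants are /f/, /ʃ/, /b/, /v/; each receives one epenthetic vowel.

4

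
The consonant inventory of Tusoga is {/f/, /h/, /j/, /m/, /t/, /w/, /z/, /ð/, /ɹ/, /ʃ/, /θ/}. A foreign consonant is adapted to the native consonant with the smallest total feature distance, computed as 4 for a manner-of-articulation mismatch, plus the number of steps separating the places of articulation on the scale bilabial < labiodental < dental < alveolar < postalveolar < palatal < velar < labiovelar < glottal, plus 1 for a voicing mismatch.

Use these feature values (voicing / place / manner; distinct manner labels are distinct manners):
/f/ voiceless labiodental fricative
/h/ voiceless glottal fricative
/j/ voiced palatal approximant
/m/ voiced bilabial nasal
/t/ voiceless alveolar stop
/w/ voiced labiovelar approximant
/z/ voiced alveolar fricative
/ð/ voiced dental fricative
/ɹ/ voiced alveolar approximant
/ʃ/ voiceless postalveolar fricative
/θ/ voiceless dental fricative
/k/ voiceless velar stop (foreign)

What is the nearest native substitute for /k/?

/t/ is closest: same manner (stop), place distance 3 (velar→alveolar), same voicing; total 3. Next closest is /h/ at distance 6.

t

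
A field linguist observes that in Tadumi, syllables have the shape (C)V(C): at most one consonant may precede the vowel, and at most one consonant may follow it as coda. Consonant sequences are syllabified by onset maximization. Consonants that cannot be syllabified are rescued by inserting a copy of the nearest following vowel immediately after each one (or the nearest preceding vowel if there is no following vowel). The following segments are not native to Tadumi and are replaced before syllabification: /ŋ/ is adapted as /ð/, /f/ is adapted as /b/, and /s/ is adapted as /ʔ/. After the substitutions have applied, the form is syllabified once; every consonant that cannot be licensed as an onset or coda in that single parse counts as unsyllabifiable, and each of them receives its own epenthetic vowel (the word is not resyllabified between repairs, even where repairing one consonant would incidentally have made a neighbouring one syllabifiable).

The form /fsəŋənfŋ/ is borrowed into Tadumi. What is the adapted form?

Substitution: /f/ → /b/, /s/ → /ʔ/, /ŋ/ → /ð/, giving /bʔəðənbð/.
The consonants /b/, /b/, /ð/ cannot be parsed into a legal (C)V(C) syllable (at most one coda consonant is licensed; onsets are limited to one consonant).
Epenthesis after each stranded consonant: /b/ → /bə/, /b/ → /bə/, /ð/ → /ðə/.

bəʔəðənbəðə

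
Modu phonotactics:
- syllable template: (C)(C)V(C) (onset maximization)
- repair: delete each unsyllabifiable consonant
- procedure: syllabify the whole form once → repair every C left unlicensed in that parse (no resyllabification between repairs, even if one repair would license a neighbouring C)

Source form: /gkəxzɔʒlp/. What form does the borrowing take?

gkəxzɔʒ

Under (C)(C)V(C), the unsyllabifiable consonants are /l/, /p/ (at most one coda consonant is licensed; onsets may contain at most 2 consonants).
Deleting the stranded consonants removes /l/, /p/.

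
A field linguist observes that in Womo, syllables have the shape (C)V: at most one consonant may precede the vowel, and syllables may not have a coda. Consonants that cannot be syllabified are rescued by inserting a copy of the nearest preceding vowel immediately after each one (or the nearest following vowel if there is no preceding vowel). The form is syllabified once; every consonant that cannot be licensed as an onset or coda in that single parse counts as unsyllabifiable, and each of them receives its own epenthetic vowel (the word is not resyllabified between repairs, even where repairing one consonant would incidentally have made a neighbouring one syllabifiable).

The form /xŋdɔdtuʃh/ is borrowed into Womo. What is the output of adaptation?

xɔŋɔdɔdɔtuʃuhu

The consonants /x/, /ŋ/, /d/, /ʃ/, /h/ cannot be parsed into a legal (C)V syllable (no codas are permitted; onsets are limited to one consonant).
Epenthesis after each stranded consonant: /x/ → /xɔ/, /ŋ/ → /ŋɔ/, /d/ → /dɔ/, /ʃ/ → /ʃu/, /h/ → /hu/.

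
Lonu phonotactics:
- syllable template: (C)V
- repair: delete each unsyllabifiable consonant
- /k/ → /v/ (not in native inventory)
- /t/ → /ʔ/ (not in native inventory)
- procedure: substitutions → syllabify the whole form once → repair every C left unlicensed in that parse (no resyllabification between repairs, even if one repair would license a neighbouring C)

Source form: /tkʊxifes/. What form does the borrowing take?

vʊxife

Substitution: /t/ → /ʔ/, /k/ → /v/, giving /ʔvʊxifes/.
The consonants /ʔ/, /s/ cannot be parsed into a legal (C)V syllable (no codas are permitted; onsets are limited to one consonant).
Deletion applies to /ʔ/, /s/.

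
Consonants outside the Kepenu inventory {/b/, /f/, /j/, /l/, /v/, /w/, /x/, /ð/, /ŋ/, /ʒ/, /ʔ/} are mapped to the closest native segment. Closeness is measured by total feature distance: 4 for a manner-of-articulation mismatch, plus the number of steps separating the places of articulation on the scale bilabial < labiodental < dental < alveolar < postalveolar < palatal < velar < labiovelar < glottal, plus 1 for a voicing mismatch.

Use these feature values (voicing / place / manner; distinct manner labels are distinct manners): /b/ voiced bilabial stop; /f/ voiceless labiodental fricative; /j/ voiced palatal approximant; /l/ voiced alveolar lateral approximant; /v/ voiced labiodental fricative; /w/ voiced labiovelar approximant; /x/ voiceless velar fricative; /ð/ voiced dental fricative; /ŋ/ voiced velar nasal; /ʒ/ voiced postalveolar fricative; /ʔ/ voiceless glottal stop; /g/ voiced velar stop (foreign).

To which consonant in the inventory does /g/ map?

/ʔ/ is closest: same manner (stop), place distance 2 (velar→glottal), voicing differs (+1); total 3. Next closest is /ŋ/ at distance 4.

ʔ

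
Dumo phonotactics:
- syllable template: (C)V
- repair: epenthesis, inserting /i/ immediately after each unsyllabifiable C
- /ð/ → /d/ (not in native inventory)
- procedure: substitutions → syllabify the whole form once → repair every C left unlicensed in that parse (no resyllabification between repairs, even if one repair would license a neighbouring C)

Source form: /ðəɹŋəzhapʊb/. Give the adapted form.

dəɹiŋəzihapʊbi

Substitution: /ð/ → /d/, giving /dəɹŋəzhapʊb/.
Under (C)V, the unsyllabifiable consonants are /ɹ/, /z/, /b/ (no codas are permitted; onsets are limited to one consonant).
Epenthesis after each stranded consonant: /ɹ/ → /ɹi/, /z/ → /zi/, /b/ → /bi/.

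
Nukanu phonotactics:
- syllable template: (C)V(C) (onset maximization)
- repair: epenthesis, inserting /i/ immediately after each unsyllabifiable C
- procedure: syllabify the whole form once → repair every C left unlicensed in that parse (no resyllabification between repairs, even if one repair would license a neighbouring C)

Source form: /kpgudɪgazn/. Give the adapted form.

Syllabifying with onset maximization leaves /k/, /p/, /n/ stranded (at most one coda consonant is licensed; onsets are limited to one consonant).
Epenthesis after each stranded consonant: /k/ → /ki/, /p/ → /pi/, /n/ → /ni/.

kipigudɪgazni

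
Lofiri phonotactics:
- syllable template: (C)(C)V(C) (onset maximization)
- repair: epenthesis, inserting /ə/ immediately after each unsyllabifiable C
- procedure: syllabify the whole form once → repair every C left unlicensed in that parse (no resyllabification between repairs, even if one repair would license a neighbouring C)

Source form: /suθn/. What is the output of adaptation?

Under (C)(C)V(C), the unsyllabifiable consonants are /n/ (at most one coda consonant is licensed; onsets may contain at most 2 consonants).
Inserting the epenthetic vowel yields /n/ → /nə/.

suθnə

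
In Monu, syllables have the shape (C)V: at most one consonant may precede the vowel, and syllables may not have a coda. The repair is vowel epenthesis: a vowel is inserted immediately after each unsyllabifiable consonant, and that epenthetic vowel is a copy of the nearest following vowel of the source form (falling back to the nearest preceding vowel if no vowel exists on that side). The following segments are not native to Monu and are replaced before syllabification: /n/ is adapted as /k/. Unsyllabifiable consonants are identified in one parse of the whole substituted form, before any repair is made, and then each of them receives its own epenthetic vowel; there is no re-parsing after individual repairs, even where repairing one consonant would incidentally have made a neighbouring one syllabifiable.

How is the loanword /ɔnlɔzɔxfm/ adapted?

ɔkɔlɔzɔxɔfɔmɔ

Substitution: /n/ → /k/, giving /ɔklɔzɔxfm/.
Syllabifying with onset maximization leaves /k/, /x/, /f/, /m/ stranded (no codas are permitted; onsets are limited to one consonant).
Inserting the epenthetic vowel yields /k/ → /kɔ/, /x/ → /xɔ/, /f/ → /fɔ/, /m/ → /mɔ/.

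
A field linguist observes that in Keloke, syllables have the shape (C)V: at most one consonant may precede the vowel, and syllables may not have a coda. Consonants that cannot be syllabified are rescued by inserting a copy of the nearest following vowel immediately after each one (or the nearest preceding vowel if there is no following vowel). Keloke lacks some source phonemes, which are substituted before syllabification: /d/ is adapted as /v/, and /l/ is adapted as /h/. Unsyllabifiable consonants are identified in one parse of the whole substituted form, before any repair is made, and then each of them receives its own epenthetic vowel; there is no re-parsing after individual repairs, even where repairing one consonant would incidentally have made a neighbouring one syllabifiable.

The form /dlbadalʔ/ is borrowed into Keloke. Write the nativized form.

vahabavahaʔa

Substitution: /d/ → /v/, /l/ → /h/, giving /vhbavahʔ/.
Syllabifying with onset maximization leaves /v/, /h/, /h/, /ʔ/ stranded (no codas are permitted; onsets are limited to one consonant).
Each unlicensed consonant becomes the onset of a new syllable: /v/ → /va/, /h/ → /ha/, /h/ → /ha/, /ʔ/ → /ʔa/.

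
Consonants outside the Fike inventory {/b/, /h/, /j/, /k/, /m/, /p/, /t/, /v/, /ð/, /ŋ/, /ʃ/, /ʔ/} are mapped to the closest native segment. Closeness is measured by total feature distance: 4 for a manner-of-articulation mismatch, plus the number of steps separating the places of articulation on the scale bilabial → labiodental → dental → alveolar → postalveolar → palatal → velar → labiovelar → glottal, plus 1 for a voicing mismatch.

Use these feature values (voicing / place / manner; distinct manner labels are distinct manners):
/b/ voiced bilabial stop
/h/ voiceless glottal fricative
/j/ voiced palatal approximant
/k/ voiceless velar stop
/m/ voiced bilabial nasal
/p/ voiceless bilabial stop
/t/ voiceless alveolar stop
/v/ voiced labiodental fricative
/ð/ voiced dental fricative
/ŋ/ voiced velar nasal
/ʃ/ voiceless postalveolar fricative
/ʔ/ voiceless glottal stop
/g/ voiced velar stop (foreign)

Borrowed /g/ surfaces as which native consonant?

/k/ is closest: same manner (stop), place distance 0 (velar→velar), voicing differs (+1); total 1. Next closest is /ʔ/ at distance 3.

k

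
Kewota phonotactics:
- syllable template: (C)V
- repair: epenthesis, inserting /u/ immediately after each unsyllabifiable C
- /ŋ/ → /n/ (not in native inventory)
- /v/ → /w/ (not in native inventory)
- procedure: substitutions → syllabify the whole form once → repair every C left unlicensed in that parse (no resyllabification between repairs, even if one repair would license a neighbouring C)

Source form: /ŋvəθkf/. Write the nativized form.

nuwəθukufu

Substitution: /ŋ/ → /n/, /v/ → /w/, giving /nwəθkf/.
Under (C)V, the unsyllabifiable consonants are /n/, /θ/, /k/, /f/ (no codas are permitted; onsets are limited to one consonant).
Epenthesis after each stranded consonant: /n/ → /nu/, /θ/ → /θu/, /k/ → /ku/, /f/ → /fu/.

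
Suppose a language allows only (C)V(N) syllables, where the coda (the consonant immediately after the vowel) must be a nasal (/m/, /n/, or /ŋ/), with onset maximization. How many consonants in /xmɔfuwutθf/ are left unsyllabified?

The consonants /x/, /t/, /θ/, /f/ cannot be parsed into a legal (C)V(N) syllable (only a nasal (/m/, /n/, or /ŋ/) is licensed in coda position; onsets are limited to one consonant).

4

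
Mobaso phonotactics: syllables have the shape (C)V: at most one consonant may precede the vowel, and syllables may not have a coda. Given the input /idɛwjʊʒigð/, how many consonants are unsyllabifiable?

Syllabifying with onset maximization leaves /w/, /g/, /ð/ stranded (no codas are permitted; onsets are limited to one consonant).

3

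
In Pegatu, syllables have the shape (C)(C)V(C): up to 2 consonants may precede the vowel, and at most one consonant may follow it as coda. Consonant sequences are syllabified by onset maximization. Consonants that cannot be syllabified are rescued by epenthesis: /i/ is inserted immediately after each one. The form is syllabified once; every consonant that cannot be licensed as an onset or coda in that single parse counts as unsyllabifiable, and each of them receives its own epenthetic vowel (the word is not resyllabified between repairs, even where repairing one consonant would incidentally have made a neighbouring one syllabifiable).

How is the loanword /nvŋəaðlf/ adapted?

Under (C)(C)V(C), the unsyllabifiable consonants are /n/, /l/, /f/ (at most one coda consonant is licensed; onsets may contain at most 2 consonants).
Each unlicensed consonant becomes the onset of a new syllable: /n/ → /ni/, /l/ → /li/, /f/ → /fi/.

nivŋəaðlifi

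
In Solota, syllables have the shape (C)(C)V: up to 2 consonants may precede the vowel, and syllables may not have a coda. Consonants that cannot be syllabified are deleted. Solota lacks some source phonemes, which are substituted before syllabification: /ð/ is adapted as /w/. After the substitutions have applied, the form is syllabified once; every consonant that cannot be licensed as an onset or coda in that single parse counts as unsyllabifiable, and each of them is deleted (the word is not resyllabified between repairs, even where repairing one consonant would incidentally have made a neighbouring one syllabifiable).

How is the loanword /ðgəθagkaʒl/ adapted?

wgəθagka

Substitution: /ð/ → /w/, giving /wgəθagkaʒl/.
Under (C)(C)V, the unsyllabifiable consonants are /ʒ/, /l/ (no codas are permitted; onsets may contain at most 2 consonants).
Deletion applies to /ʒ/, /l/.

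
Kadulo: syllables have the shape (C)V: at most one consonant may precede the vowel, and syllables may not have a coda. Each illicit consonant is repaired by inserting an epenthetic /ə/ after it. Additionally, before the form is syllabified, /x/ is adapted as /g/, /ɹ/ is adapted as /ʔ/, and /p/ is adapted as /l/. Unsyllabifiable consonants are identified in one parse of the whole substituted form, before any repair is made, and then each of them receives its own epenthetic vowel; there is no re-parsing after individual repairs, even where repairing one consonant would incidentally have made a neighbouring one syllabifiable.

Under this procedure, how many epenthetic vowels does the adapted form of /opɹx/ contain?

After substitution the input is /olʔg/.
The unsyllabifiable consonants are /l/, /ʔ/, /g/; each receives one epenthetic vowel.

3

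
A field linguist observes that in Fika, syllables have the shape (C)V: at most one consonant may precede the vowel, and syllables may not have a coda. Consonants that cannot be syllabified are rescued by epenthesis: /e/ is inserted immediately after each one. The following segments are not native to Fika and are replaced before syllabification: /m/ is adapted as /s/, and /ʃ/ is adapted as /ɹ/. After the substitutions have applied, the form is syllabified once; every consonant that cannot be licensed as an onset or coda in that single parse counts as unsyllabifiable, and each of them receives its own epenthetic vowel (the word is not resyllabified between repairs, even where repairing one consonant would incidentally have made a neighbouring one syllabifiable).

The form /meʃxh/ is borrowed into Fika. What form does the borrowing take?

seɹexehe

Substitution: /m/ → /s/, /ʃ/ → /ɹ/, giving /seɹxh/.
Under (C)V, the unsyllabifiable consonants are /ɹ/, /x/, /h/ (no codas are permitted; onsets are limited to one consonant).
Each unlicensed consonant becomes the onset of a new syllable: /ɹ/ → /ɹe/, /x/ → /xe/, /h/ → /he/.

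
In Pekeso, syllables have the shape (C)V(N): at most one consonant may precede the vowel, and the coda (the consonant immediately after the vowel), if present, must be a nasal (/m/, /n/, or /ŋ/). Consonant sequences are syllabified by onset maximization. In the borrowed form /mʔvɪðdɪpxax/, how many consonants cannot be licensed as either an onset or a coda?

5

Under (C)V(N), the unsyllabifiable consonants are /m/, /ʔ/, /ð/, /p/, /x/ (only a nasal (/m/, /n/, or /ŋ/) is licensed in coda position; onsets are limited to one consonant).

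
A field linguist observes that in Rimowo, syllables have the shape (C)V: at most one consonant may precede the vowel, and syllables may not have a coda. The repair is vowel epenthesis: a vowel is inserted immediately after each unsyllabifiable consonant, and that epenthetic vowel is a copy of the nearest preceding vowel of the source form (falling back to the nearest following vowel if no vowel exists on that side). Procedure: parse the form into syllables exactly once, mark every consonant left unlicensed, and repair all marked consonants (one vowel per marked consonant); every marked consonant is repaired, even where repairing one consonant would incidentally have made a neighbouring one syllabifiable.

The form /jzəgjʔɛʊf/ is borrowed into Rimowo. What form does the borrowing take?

jəzəgəjəʔɛʊfʊ

Syllabifying with onset maximization leaves /j/, /g/, /j/, /f/ stranded (no codas are permitted; onsets are limited to one consonant).
Inserting the epenthetic vowel yields /j/ → /jə/, /g/ → /gə/, /j/ → /jə/, /f/ → /fʊ/.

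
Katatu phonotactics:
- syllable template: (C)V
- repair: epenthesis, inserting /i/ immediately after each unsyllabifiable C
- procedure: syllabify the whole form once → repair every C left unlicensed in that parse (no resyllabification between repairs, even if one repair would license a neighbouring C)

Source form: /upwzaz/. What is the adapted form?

Syllabifying with onset maximization leaves /p/, /w/, /z/ stranded (no codas are permitted; onsets are limited to one consonant).
Epenthesis after each stranded consonant: /p/ → /pi/, /w/ → /wi/, /z/ → /zi/.

upiwizazi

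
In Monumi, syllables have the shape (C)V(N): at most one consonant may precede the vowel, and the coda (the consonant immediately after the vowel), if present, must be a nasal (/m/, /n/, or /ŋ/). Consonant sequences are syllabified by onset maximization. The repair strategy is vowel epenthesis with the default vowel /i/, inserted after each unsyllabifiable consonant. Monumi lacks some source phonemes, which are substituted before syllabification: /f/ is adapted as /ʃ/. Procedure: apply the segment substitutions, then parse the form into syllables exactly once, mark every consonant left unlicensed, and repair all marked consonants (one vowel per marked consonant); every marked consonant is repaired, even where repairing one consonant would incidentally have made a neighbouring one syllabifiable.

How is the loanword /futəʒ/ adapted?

ʃutəʒi

Substitution: /f/ → /ʃ/, giving /ʃutəʒ/.
The consonants /ʒ/ cannot be parsed into a legal (C)V(N) syllable (only a nasal (/m/, /n/, or /ŋ/) is licensed in coda position; onsets are limited to one consonant).
Each unlicensed consonant becomes the onset of a new syllable: /ʒ/ → /ʒi/.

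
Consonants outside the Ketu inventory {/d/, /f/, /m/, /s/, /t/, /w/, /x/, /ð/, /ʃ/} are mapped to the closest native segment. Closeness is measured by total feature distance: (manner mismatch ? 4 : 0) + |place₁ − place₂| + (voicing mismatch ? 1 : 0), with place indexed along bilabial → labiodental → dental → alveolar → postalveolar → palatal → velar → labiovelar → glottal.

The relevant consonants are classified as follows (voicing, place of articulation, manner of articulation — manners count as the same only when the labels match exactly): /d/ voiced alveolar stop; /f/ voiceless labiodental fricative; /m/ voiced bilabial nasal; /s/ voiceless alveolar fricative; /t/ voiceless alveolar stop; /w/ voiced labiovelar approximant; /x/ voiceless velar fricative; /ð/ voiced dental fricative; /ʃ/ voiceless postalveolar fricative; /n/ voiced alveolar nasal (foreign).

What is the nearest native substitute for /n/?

/m/ is closest: same manner (nasal), place distance 3 (alveolar→bilabial), same voicing; total 3. Next closest is /d/ at distance 4.

m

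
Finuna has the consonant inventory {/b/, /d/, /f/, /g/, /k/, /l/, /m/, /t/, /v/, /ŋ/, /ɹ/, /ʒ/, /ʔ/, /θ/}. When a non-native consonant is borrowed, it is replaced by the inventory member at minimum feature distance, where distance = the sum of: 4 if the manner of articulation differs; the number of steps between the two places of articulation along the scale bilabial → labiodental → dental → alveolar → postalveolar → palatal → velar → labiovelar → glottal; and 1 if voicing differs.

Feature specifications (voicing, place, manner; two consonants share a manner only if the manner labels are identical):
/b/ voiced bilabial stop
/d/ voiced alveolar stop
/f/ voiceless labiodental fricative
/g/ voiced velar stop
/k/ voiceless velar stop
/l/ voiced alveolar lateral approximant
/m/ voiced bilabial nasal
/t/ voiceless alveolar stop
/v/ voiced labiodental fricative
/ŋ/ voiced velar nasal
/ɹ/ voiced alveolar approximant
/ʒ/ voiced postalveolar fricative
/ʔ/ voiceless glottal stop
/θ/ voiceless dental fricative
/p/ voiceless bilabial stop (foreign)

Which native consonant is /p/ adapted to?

/b/ is closest: same manner (stop), place distance 0 (bilabial→bilabial), voicing differs (+1); total 1. Next closest is /t/ at distance 3.

b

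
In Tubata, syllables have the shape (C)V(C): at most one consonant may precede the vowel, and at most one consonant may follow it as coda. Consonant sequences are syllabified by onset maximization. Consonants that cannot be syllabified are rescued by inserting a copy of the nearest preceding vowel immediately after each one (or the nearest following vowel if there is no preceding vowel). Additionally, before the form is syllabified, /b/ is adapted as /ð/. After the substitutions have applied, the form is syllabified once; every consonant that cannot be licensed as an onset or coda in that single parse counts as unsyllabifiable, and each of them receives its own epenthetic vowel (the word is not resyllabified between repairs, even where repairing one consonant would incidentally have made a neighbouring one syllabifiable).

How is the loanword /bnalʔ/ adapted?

ðanalʔa

Substitution: /b/ → /ð/, giving /ðnalʔ/.
Syllabifying with onset maximization leaves /ð/, /ʔ/ stranded (at most one coda consonant is licensed; onsets are limited to one consonant).
Inserting the epenthetic vowel yields /ð/ → /ða/, /ʔ/ → /ʔa/.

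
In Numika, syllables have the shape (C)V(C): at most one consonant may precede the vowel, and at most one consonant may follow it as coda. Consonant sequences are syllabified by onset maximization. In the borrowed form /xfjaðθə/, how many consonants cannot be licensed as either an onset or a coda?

Syllabifying with onset maximization leaves /x/, /f/ stranded (at most one coda consonant is licensed; onsets are limited to one consonant).

2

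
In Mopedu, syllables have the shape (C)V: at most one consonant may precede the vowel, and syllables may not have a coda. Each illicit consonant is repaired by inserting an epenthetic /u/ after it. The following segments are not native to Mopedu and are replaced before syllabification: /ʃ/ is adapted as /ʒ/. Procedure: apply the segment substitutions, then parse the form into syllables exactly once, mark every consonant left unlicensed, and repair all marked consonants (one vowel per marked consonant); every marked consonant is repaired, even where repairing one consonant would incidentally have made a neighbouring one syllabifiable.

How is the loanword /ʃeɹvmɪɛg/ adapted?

Substitution: /ʃ/ → /ʒ/, giving /ʒeɹvmɪɛg/.
Syllabifying with onset maximization leaves /ɹ/, /v/, /g/ stranded (no codas are permitted; onsets are limited to one consonant).
Each unlicensed consonant becomes the onset of a new syllable: /ɹ/ → /ɹu/, /v/ → /vu/, /g/ → /gu/.

ʒeɹuvumɪɛgu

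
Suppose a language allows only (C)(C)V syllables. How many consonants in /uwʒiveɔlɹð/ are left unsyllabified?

3

The consonants /l/, /ɹ/, /ð/ cannot be parsed into a legal (C)(C)V syllable (no codas are permitted; onsets may contain at most 2 consonants).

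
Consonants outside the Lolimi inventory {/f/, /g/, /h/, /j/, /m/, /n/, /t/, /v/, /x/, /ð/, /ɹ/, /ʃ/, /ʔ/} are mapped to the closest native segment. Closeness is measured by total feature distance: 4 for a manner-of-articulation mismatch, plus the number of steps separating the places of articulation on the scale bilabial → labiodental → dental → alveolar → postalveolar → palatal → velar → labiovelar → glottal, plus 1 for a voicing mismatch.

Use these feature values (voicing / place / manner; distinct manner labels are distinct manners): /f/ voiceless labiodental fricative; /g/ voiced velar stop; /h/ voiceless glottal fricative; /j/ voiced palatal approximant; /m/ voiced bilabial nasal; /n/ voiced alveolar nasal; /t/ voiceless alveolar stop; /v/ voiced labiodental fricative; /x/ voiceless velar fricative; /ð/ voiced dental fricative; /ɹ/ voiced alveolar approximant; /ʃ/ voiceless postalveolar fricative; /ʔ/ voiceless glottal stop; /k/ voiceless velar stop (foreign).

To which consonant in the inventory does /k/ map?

/g/ is closest: same manner (stop), place distance 0 (velar→velar), voicing differs (+1); total 1. Next closest is /ʔ/ at distance 2.

g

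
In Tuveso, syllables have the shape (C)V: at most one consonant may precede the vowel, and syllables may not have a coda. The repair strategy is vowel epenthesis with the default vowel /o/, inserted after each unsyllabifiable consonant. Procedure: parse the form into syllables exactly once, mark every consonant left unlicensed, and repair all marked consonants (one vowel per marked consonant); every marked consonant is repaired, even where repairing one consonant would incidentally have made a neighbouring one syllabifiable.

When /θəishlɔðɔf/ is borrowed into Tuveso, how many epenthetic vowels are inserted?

3

The unsyllabifiable consonants are /s/, /h/, /f/; each receives one epenthetic vowel.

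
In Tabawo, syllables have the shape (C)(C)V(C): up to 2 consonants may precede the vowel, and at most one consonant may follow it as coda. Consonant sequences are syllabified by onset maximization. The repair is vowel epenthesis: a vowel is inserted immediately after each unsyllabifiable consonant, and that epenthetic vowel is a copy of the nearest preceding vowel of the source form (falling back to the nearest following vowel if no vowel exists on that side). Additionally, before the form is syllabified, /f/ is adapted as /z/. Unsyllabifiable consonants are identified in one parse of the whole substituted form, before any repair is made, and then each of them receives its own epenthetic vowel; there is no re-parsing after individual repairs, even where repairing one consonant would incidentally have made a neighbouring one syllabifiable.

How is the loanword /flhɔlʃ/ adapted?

zɔlhɔlʃɔ

Substitution: /f/ → /z/, giving /zlhɔlʃ/.
The consonants /z/, /ʃ/ cannot be parsed into a legal (C)(C)V(C) syllable (at most one coda consonant is licensed; onsets may contain at most 2 consonants).
Each unlicensed consonant becomes the onset of a new syllable: /z/ → /zɔ/, /ʃ/ → /ʃɔ/.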